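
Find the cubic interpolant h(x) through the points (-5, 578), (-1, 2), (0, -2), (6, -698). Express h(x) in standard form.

h(x) = -4x^3 + 4x^2 + 4x - 2

Newton's divided differences:
h[-5,-1] = (2 - 578) / (-1 - (-5)) = -144
h[-1,0] = (-2 - 2) / (0 - (-1)) = -4
h[0,6] = (-698 - (-2)) / (6 - 0) = -116
h[-5,-1,0] = (-4 - (-144)) / (0 - (-5)) = 28
h[-1,0,6] = (-116 - (-4)) / (6 - (-1)) = -16
h[-5,-1,0,6] = (-16 - 28) / (6 - (-5)) = -4
h(x) = 578 + (-144)·(x + 5) + 28·(x + 5)(x + 1) + (-4)·(x + 5)(x + 1)x
Expanding: h(x) = -4x^3 + 4x^2 + 4x - 2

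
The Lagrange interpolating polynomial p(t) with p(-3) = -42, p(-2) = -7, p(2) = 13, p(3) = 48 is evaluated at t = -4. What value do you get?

-113

L_0(-4) = (-2)·(-6)·(-7)/[(-1)·(-5)·(-6)] = 14/5
L_1(-4) = (-1)·(-6)·(-7)/[(1)·(-4)·(-5)] = -21/10
L_2(-4) = (-1)·(-2)·(-7)/[(5)·(4)·(-1)] = 7/10
L_3(-4) = (-1)·(-2)·(-6)/[(6)·(5)·(1)] = -2/5
Sum: (-42)·(14/5) + (-7)·(-21/10) + 13·(7/10) + 48·(-2/5) = -113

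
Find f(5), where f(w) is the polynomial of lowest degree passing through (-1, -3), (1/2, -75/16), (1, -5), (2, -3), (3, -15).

-273

Evaluate each Lagrange basis at w = 5:
L_0(5) = (9/2)·(4)·(3)·(2)/[(-3/2)·(-2)·(-3)·(-4)] = 3
L_1(5) = (6)·(4)·(3)·(2)/[(3/2)·(-1/2)·(-3/2)·(-5/2)] = -256/5
L_2(5) = (6)·(9/2)·(3)·(2)/[(2)·(1/2)·(-1)·(-2)] = 81
L_3(5) = (6)·(9/2)·(4)·(2)/[(3)·(3/2)·(1)·(-1)] = -48
L_4(5) = (6)·(9/2)·(4)·(3)/[(4)·(5/2)·(2)·(1)] = 81/5
Sum: (-3)·(3) + (-75/16)·(-256/5) + (-5)·(81) + (-3)·(-48) + (-15)·(81/5) = -273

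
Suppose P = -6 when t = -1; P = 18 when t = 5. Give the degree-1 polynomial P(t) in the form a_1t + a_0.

P(t) = 4t - 2

Build the Lagrange basis polynomials:
L_0(t) = (t - 5) / [-6] = -(1/6)t + 5/6
L_1(t) = (t + 1) / [6] = (1/6)t + 1/6
P(t) = (-6)·L_0 + 18·L_1
  (-6)·L_0(t) = t - 5
  18·L_1(t) = 3t + 3
Adding term by term: 4t - 2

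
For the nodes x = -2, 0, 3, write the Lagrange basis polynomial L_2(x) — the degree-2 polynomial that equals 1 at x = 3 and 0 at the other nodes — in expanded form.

L_2(x) = (1/15)x^2 + (2/15)x

L_2(x) = (x + 2)x / [(5)·(3)]
       = (x^2 + 2x) / (15)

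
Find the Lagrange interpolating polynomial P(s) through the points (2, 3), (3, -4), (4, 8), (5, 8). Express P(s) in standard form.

L_0(s) = (s - 3)(s - 4)(s - 5) / [-6] = -(1/6)s^3 + 2s^2 - (47/6)s + 10
L_1(s) = (s - 2)(s - 4)(s - 5) / [2] = (1/2)s^3 - (11/2)s^2 + 19s - 20
L_2(s) = (s - 2)(s - 3)(s - 5) / [-2] = -(1/2)s^3 + 5s^2 - (31/2)s + 15
L_3(s) = (s - 2)(s - 3)(s - 4) / [6] = (1/6)s^3 - (3/2)s^2 + (13/3)s - 4
P(s) = 3·L_0 + (-4)·L_1 + 8·L_2 + 8·L_3
  3·L_0(s) = -(1/2)s^3 + 6s^2 - (47/2)s + 30
  (-4)·L_1(s) = -2s^3 + 22s^2 - 76s + 80
  8·L_2(s) = -4s^3 + 40s^2 - 124s + 120
  8·L_3(s) = (4/3)s^3 - 12s^2 + (104/3)s - 32
Adding term by term: -(31/6)s^3 + 56s^2 - (1133/6)s + 198

P(s) = -(31/6)s^3 + 56s^2 - (1133/6)s + 198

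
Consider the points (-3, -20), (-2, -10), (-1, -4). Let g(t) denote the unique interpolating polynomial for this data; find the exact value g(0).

-2

Evaluate each Lagrange basis at t = 0:
L_0(0) = (2)·(1)/[(-1)·(-2)] = 1
L_1(0) = (3)·(1)/[(1)·(-1)] = -3
L_2(0) = (3)·(2)/[(2)·(1)] = 3
Sum: (-20)·(1) + (-10)·(-3) + (-4)·(3) = -2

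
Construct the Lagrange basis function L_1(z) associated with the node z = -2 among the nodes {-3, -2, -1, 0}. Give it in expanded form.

L_1(z) = (1/2)z^3 + 2z^2 + (3/2)z

L_1(z) = (z + 3)(z + 1)z / [(1)·(-1)·(-2)]
       = (z^3 + 4z^2 + 3z) / (2)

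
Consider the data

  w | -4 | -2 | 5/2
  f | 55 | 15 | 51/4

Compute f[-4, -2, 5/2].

f[-4,-2] = (15 - 55) / (-2 - (-4)) = -20
f[-2,5/2] = (51/4 - 15) / (5/2 - (-2)) = -1/2
f[-4,-2,5/2] = (-1/2 - (-20)) / (5/2 - (-4)) = 3

3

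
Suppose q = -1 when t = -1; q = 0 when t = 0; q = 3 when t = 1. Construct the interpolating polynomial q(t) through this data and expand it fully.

q(t) = t^2 + 2t

Build the Lagrange basis polynomials:
L_0(t) = t(t - 1) / [2] = (1/2)t^2 - (1/2)t
L_1(t) = (t + 1)(t - 1) / [-1] = -t^2 + 1
L_2(t) = (t + 1)t / [2] = (1/2)t^2 + (1/2)t
q(t) = (-1)·L_0 + 0·L_1 + 3·L_2
  (-1)·L_0(t) = -(1/2)t^2 + (1/2)t
  0·L_1(t) = 0
  3·L_2(t) = (3/2)t^2 + (3/2)t
Adding term by term: t^2 + 2t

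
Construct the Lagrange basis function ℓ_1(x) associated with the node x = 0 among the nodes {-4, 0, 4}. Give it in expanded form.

ℓ_1(x) = (x + 4)(x - 4) / [(4)·(-4)]
       = (x^2 - 16) / (-16)

ℓ_1(x) = -(1/16)x^2 + 1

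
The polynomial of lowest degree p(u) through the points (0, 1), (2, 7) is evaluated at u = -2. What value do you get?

-5

Evaluate each Lagrange basis at u = -2:
L_0(-2) = (-4)/[(-2)] = 2
L_1(-2) = (-2)/[(2)] = -1
Sum: 1·(2) + 7·(-1) = -5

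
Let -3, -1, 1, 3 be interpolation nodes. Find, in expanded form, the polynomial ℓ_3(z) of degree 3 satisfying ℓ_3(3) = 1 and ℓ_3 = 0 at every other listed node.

ℓ_3(z) = (1/48)z^3 + (1/16)z^2 - (1/48)z - 1/16

ℓ_3(z) = (z + 3)(z + 1)(z - 1) / [(6)·(4)·(2)]
       = (z^3 + 3z^2 - z - 3) / (48)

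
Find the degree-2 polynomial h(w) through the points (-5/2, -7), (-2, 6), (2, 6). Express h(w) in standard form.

h(w) = -(52/9)w^2 + 262/9

Build the Lagrange basis polynomials:
L_0(w) = (w + 2)(w - 2) / [9/4] = (4/9)w^2 - 16/9
L_1(w) = (w + 5/2)(w - 2) / [-2] = -(1/2)w^2 - (1/4)w + 5/2
L_2(w) = (w + 5/2)(w + 2) / [18] = (1/18)w^2 + (1/4)w + 5/18
h(w) = (-7)·L_0 + 6·L_1 + 6·L_2
  (-7)·L_0(w) = -(28/9)w^2 + 112/9
  6·L_1(w) = -3w^2 - (3/2)w + 15
  6·L_2(w) = (1/3)w^2 + (3/2)w + 5/3
Adding term by term: -(52/9)w^2 + 262/9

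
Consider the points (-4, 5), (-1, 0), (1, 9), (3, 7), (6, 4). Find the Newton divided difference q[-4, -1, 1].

q[-4,-1] = (0 - 5) / (-1 - (-4)) = -5/3
q[-1,1] = (9 - 0) / (1 - (-1)) = 9/2
q[-4,-1,1] = (9/2 - (-5/3)) / (1 - (-4)) = 37/30

37/30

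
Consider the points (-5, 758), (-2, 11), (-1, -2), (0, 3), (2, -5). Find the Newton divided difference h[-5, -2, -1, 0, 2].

h[-5,-2] = (11 - 758) / (-2 - (-5)) = -249
h[-2,-1] = (-2 - 11) / (-1 - (-2)) = -13
h[-1,0] = (3 - (-2)) / (0 - (-1)) = 5
h[0,2] = (-5 - 3) / (2 - 0) = -4
h[-5,-2,-1] = (-13 - (-249)) / (-1 - (-5)) = 59
h[-2,-1,0] = (5 - (-13)) / (0 - (-2)) = 9
h[-1,0,2] = (-4 - 5) / (2 - (-1)) = -3
h[-5,-2,-1,0] = (9 - 59) / (0 - (-5)) = -10
h[-2,-1,0,2] = (-3 - 9) / (2 - (-2)) = -3
h[-5,-2,-1,0,2] = (-3 - (-10)) / (2 - (-5)) = 1

1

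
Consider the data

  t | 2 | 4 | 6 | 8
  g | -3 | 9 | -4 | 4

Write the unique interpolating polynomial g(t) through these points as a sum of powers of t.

Newton's divided differences:
g[2,4] = (9 - (-3)) / (4 - 2) = 6
g[4,6] = (-4 - 9) / (6 - 4) = -13/2
g[6,8] = (4 - (-4)) / (8 - 6) = 4
g[2,4,6] = (-13/2 - 6) / (6 - 2) = -25/8
g[4,6,8] = (4 - (-13/2)) / (8 - 4) = 21/8
g[2,4,6,8] = (21/8 - (-25/8)) / (8 - 2) = 23/24
g(t) = -3 + 6·(t - 2) + (-25/8)·(t - 2)(t - 4) + (23/24)·(t - 2)(t - 4)(t - 6)
Expanding: g(t) = (23/24)t^3 - (117/8)t^2 + (803/12)t - 86

g(t) = (23/24)t^3 - (117/8)t^2 + (803/12)t - 86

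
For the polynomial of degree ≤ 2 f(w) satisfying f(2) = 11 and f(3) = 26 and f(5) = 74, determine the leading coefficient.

3

L_0(w) = (w - 3)(w - 5) / [3] = (1/3)w^2 - (8/3)w + 5
L_1(w) = (w - 2)(w - 5) / [-2] = -(1/2)w^2 + (7/2)w - 5
L_2(w) = (w - 2)(w - 3) / [6] = (1/6)w^2 - (5/6)w + 1
f(w) = 11·L_0 + 26·L_1 + 74·L_2
Only the coefficient of w^2 is needed; take it from each L_i and combine:
11·(1/3) + 26·(-1/2) + 74·(1/6) = 3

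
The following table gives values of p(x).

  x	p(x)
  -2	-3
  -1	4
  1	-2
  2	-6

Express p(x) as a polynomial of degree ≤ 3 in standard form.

Newton's divided differences:
p[-2,-1] = (4 - (-3)) / (-1 - (-2)) = 7
p[-1,1] = (-2 - 4) / (1 - (-1)) = -3
p[1,2] = (-6 - (-2)) / (2 - 1) = -4
p[-2,-1,1] = (-3 - 7) / (1 - (-2)) = -10/3
p[-1,1,2] = (-4 - (-3)) / (2 - (-1)) = -1/3
p[-2,-1,1,2] = (-1/3 - (-10/3)) / (2 - (-2)) = 3/4
p(x) = -3 + 7·(x + 2) + (-10/3)·(x + 2)(x + 1) + (3/4)·(x + 2)(x + 1)(x - 1)
Expanding: p(x) = (3/4)x^3 - (11/6)x^2 - (15/4)x + 17/6

p(x) = (3/4)x^3 - (11/6)x^2 - (15/4)x + 17/6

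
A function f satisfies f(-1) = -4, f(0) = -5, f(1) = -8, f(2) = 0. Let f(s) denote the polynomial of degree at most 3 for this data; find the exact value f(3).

32

L_0(3) = (3)·(2)·(1)/[(-1)·(-2)·(-3)] = -1
L_1(3) = (4)·(2)·(1)/[(1)·(-1)·(-2)] = 4
L_2(3) = (4)·(3)·(1)/[(2)·(1)·(-1)] = -6
L_3(3) = (4)·(3)·(2)/[(3)·(2)·(1)] = 4
Sum: (-4)·(-1) + (-5)·(4) + (-8)·(-6) + 0 = 32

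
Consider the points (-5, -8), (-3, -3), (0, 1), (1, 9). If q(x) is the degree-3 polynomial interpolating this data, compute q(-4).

-4

Evaluate each Lagrange basis at x = -4:
L_0(-4) = (-1)·(-4)·(-5)/[(-2)·(-5)·(-6)] = 1/3
L_1(-4) = (1)·(-4)·(-5)/[(2)·(-3)·(-4)] = 5/6
L_2(-4) = (1)·(-1)·(-5)/[(5)·(3)·(-1)] = -1/3
L_3(-4) = (1)·(-1)·(-4)/[(6)·(4)·(1)] = 1/6
Sum: (-8)·(1/3) + (-3)·(5/6) + 1·(-1/3) + 9·(1/6) = -4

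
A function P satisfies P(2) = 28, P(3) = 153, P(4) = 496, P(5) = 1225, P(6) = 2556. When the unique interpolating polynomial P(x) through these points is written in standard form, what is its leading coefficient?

2

The leading coefficient equals the top divided difference P[2,3,4,5,6].
P[2,3] = (153 - 28) / (3 - 2) = 125
P[3,4] = (496 - 153) / (4 - 3) = 343
P[4,5] = (1225 - 496) / (5 - 4) = 729
P[5,6] = (2556 - 1225) / (6 - 5) = 1331
P[2,3,4] = (343 - 125) / (4 - 2) = 109
P[3,4,5] = (729 - 343) / (5 - 3) = 193
P[4,5,6] = (1331 - 729) / (6 - 4) = 301
P[2,3,4,5] = (193 - 109) / (5 - 2) = 28
P[3,4,5,6] = (301 - 193) / (6 - 3) = 36
P[2,3,4,5,6] = (36 - 28) / (6 - 2) = 2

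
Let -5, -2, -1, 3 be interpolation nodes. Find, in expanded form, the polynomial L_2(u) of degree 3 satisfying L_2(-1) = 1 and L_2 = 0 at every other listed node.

L_2(u) = -(1/16)u^3 - (1/4)u^2 + (11/16)u + 15/8

L_2(u) = (u + 5)(u + 2)(u - 3) / [(4)·(1)·(-4)]
       = (u^3 + 4u^2 - 11u - 30) / (-16)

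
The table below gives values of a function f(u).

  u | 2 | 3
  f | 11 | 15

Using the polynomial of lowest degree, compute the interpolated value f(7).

L_0(7) = (4)/[(-1)] = -4
L_1(7) = (5)/[(1)] = 5
Sum: 11·(-4) + 15·(5) = 31

31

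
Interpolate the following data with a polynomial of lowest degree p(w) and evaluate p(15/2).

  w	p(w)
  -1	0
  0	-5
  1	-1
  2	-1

Evaluate each Lagrange basis at w = 15/2:
L_0(15/2) = (15/2)·(13/2)·(11/2)/[(-1)·(-2)·(-3)] = -715/16
L_1(15/2) = (17/2)·(13/2)·(11/2)/[(1)·(-1)·(-2)] = 2431/16
L_2(15/2) = (17/2)·(15/2)·(11/2)/[(2)·(1)·(-1)] = -2805/16
L_3(15/2) = (17/2)·(15/2)·(13/2)/[(3)·(2)·(1)] = 1105/16
Sum: 0 + (-5)·(2431/16) + (-1)·(-2805/16) + (-1)·(1105/16) = -10455/16

-10455/16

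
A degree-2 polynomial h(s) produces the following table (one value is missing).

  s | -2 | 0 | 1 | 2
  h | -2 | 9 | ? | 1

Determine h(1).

The 3 known values determine h uniquely (degree ≤ 2).
Evaluate each Lagrange basis at s = 1:
L_0(1) = (1)·(-1)/[(-2)·(-4)] = -1/8
L_1(1) = (3)·(-1)/[(2)·(-2)] = 3/4
L_2(1) = (3)·(1)/[(4)·(2)] = 3/8
Sum: (-2)·(-1/8) + 9·(3/4) + 1·(3/8) = 59/8

59/8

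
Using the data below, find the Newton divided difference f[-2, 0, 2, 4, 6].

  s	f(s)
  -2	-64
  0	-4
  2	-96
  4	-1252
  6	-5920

f[-2,0] = (-4 - (-64)) / (0 - (-2)) = 30
f[0,2] = (-96 - (-4)) / (2 - 0) = -46
f[2,4] = (-1252 - (-96)) / (4 - 2) = -578
f[4,6] = (-5920 - (-1252)) / (6 - 4) = -2334
f[-2,0,2] = (-46 - 30) / (2 - (-2)) = -19
f[0,2,4] = (-578 - (-46)) / (4 - 0) = -133
f[2,4,6] = (-2334 - (-578)) / (6 - 2) = -439
f[-2,0,2,4] = (-133 - (-19)) / (4 - (-2)) = -19
f[0,2,4,6] = (-439 - (-133)) / (6 - 0) = -51
f[-2,0,2,4,6] = (-51 - (-19)) / (6 - (-2)) = -4

-4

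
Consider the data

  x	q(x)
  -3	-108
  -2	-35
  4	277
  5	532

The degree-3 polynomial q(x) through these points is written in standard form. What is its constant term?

Build the Lagrange basis polynomials:
L_0(x) = (x + 2)(x - 4)(x - 5) / [-56] = -(1/56)x^3 + (1/8)x^2 - (1/28)x - 5/7
L_1(x) = (x + 3)(x - 4)(x - 5) / [42] = (1/42)x^3 - (1/7)x^2 - (1/6)x + 10/7
L_2(x) = (x + 3)(x + 2)(x - 5) / [-42] = -(1/42)x^3 + (19/42)x + 5/7
L_3(x) = (x + 3)(x + 2)(x - 4) / [56] = (1/56)x^3 + (1/56)x^2 - (1/4)x - 3/7
q(x) = (-108)·L_0 + (-35)·L_1 + 277·L_2 + 532·L_3
Only the constant term is needed; take it from each L_i and combine:
(-108)·(-5/7) + (-35)·(10/7) + 277·(5/7) + 532·(-3/7) = -3

-3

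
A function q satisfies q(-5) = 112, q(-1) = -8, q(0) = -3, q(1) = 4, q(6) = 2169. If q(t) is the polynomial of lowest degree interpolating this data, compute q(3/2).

297/16

L_0(3/2) = (5/2)·(3/2)·(1/2)·(-9/2)/[(-4)·(-5)·(-6)·(-11)] = -9/1408
L_1(3/2) = (13/2)·(3/2)·(1/2)·(-9/2)/[(4)·(-1)·(-2)·(-7)] = 351/896
L_2(3/2) = (13/2)·(5/2)·(1/2)·(-9/2)/[(5)·(1)·(-1)·(-6)] = -39/32
L_3(3/2) = (13/2)·(5/2)·(3/2)·(-9/2)/[(6)·(2)·(1)·(-5)] = 117/64
L_4(3/2) = (13/2)·(5/2)·(3/2)·(1/2)/[(11)·(7)·(6)·(5)] = 13/2464
Sum: 112·(-9/1408) + (-8)·(351/896) + (-3)·(-39/32) + 4·(117/64) + 2169·(13/2464) = 297/16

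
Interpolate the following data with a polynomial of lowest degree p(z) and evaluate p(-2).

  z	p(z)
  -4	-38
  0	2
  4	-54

Evaluate each Lagrange basis at z = -2:
L_0(-2) = (-2)·(-6)/[(-4)·(-8)] = 3/8
L_1(-2) = (2)·(-6)/[(4)·(-4)] = 3/4
L_2(-2) = (2)·(-2)/[(8)·(4)] = -1/8
Sum: (-38)·(3/8) + 2·(3/4) + (-54)·(-1/8) = -6

-6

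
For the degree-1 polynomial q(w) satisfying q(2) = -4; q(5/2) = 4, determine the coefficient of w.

L_0(w) = (w - 5/2) / [-1/2] = -2w + 5
L_1(w) = (w - 2) / [1/2] = 2w - 4
q(w) = (-4)·L_0 + 4·L_1
Only the coefficient of w is needed; take it from each L_i and combine:
(-4)·(-2) + 4·(2) = 16

16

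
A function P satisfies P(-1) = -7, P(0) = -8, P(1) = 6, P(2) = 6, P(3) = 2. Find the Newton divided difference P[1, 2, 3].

-2

P[1,2] = (6 - 6) / (2 - 1) = 0
P[2,3] = (2 - 6) / (3 - 2) = -4
P[1,2,3] = (-4 - 0) / (3 - 1) = -2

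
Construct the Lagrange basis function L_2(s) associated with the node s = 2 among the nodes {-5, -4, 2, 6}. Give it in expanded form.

L_2(s) = (s + 5)(s + 4)(s - 6) / [(7)·(6)·(-4)]
       = (s^3 + 3s^2 - 34s - 120) / (-168)

L_2(s) = -(1/168)s^3 - (1/56)s^2 + (17/84)s + 5/7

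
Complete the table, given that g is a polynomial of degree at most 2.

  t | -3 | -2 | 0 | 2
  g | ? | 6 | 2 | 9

The 3 known values determine g uniquely (degree ≤ 2).
L_0(-3) = (-3)·(-5)/[(-2)·(-4)] = 15/8
L_1(-3) = (-1)·(-5)/[(2)·(-2)] = -5/4
L_2(-3) = (-1)·(-3)/[(4)·(2)] = 3/8
Sum: 6·(15/8) + 2·(-5/4) + 9·(3/8) = 97/8

97/8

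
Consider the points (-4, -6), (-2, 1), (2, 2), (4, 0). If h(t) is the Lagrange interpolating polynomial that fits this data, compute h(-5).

Evaluate each Lagrange basis at t = -5:
L_0(-5) = (-3)·(-7)·(-9)/[(-2)·(-6)·(-8)] = 63/32
L_1(-5) = (-1)·(-7)·(-9)/[(2)·(-4)·(-6)] = -21/16
L_2(-5) = (-1)·(-3)·(-9)/[(6)·(4)·(-2)] = 9/16
L_3(-5) = (-1)·(-3)·(-7)/[(8)·(6)·(2)] = -7/32
Sum: (-6)·(63/32) + 1·(-21/16) + 2·(9/16) + 0 = -12

-12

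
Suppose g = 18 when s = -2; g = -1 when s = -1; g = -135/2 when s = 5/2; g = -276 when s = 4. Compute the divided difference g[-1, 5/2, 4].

-24

g[-1,5/2] = (-135/2 - (-1)) / (5/2 - (-1)) = -19
g[5/2,4] = (-276 - (-135/2)) / (4 - 5/2) = -139
g[-1,5/2,4] = (-139 - (-19)) / (4 - (-1)) = -24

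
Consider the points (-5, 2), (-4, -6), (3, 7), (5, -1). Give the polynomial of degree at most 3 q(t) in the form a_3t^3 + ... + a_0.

q(t) = -(949/5040)t^3 + (43/420)t^2 + (22213/5040)t - 173/84

Build the Lagrange basis polynomials:
L_0(t) = (t + 4)(t - 3)(t - 5) / [-80] = -(1/80)t^3 + (1/20)t^2 + (17/80)t - 3/4
L_1(t) = (t + 5)(t - 3)(t - 5) / [63] = (1/63)t^3 - (1/21)t^2 - (25/63)t + 25/21
L_2(t) = (t + 5)(t + 4)(t - 5) / [-112] = -(1/112)t^3 - (1/28)t^2 + (25/112)t + 25/28
L_3(t) = (t + 5)(t + 4)(t - 3) / [180] = (1/180)t^3 + (1/30)t^2 - (7/180)t - 1/3
q(t) = 2·L_0 + (-6)·L_1 + 7·L_2 + (-1)·L_3
  2·L_0(t) = -(1/40)t^3 + (1/10)t^2 + (17/40)t - 3/2
  (-6)·L_1(t) = -(2/21)t^3 + (2/7)t^2 + (50/21)t - 50/7
  7·L_2(t) = -(1/16)t^3 - (1/4)t^2 + (25/16)t + 25/4
  (-1)·L_3(t) = -(1/180)t^3 - (1/30)t^2 + (7/180)t + 1/3
Adding term by term: -(949/5040)t^3 + (43/420)t^2 + (22213/5040)t - 173/84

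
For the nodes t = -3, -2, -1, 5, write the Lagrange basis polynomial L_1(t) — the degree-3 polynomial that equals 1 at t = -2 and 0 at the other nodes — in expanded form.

L_1(t) = (t + 3)(t + 1)(t - 5) / [(1)·(-1)·(-7)]
       = (t^3 - t^2 - 17t - 15) / (7)

L_1(t) = (1/7)t^3 - (1/7)t^2 - (17/7)t - 15/7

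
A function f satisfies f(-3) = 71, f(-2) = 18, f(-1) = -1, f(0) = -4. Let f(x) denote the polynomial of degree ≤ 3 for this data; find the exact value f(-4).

Evaluate each Lagrange basis at x = -4:
L_0(-4) = (-2)·(-3)·(-4)/[(-1)·(-2)·(-3)] = 4
L_1(-4) = (-1)·(-3)·(-4)/[(1)·(-1)·(-2)] = -6
L_2(-4) = (-1)·(-2)·(-4)/[(2)·(1)·(-1)] = 4
L_3(-4) = (-1)·(-2)·(-3)/[(3)·(2)·(1)] = -1
Sum: 71·(4) + 18·(-6) + (-1)·(4) + (-4)·(-1) = 176

176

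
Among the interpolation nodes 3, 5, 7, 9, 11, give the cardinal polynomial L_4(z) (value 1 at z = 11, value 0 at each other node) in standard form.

L_4(z) = (z - 3)(z - 5)(z - 7)(z - 9) / [(8)·(6)·(4)·(2)]
       = (z^4 - 24z^3 + 206z^2 - 744z + 945) / (384)

L_4(z) = (1/384)z^4 - (1/16)z^3 + (103/192)z^2 - (31/16)z + 315/128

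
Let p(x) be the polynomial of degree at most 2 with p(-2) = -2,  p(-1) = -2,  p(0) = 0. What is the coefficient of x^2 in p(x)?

Build the Lagrange basis polynomials:
L_0(x) = (x + 1)x / [2] = (1/2)x^2 + (1/2)x
L_1(x) = (x + 2)x / [-1] = -x^2 - 2x
L_2(x) = (x + 2)(x + 1) / [2] = (1/2)x^2 + (3/2)x + 1
p(x) = (-2)·L_0 + (-2)·L_1 + 0·L_2
Only the coefficient of x^2 is needed; take it from each L_i and combine:
(-2)·(1/2) + (-2)·(-1) + 0·(1/2) = 1

1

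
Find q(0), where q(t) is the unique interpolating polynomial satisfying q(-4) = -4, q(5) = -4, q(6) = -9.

6

Evaluate each Lagrange basis at t = 0:
L_0(0) = (-5)·(-6)/[(-9)·(-10)] = 1/3
L_1(0) = (4)·(-6)/[(9)·(-1)] = 8/3
L_2(0) = (4)·(-5)/[(10)·(1)] = -2
Sum: (-4)·(1/3) + (-4)·(8/3) + (-9)·(-2) = 6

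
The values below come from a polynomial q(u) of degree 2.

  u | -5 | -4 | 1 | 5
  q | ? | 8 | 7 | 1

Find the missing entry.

22/3

The 3 known values determine q uniquely (degree ≤ 2).
L_0(-5) = (-6)·(-10)/[(-5)·(-9)] = 4/3
L_1(-5) = (-1)·(-10)/[(5)·(-4)] = -1/2
L_2(-5) = (-1)·(-6)/[(9)·(4)] = 1/6
Sum: 8·(4/3) + 7·(-1/2) + 1·(1/6) = 22/3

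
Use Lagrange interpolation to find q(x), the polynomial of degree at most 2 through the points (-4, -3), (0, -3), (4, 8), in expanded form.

L_0(x) = x(x - 4) / [32] = (1/32)x^2 - (1/8)x
L_1(x) = (x + 4)(x - 4) / [-16] = -(1/16)x^2 + 1
L_2(x) = (x + 4)x / [32] = (1/32)x^2 + (1/8)x
q(x) = (-3)·L_0 + (-3)·L_1 + 8·L_2
  (-3)·L_0(x) = -(3/32)x^2 + (3/8)x
  (-3)·L_1(x) = (3/16)x^2 - 3
  8·L_2(x) = (1/4)x^2 + x
Adding term by term: (11/32)x^2 + (11/8)x - 3

q(x) = (11/32)x^2 + (11/8)x - 3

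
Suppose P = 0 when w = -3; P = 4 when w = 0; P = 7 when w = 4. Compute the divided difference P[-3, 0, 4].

-1/12

P[-3,0] = (4 - 0) / (0 - (-3)) = 4/3
P[0,4] = (7 - 4) / (4 - 0) = 3/4
P[-3,0,4] = (3/4 - 4/3) / (4 - (-3)) = -1/12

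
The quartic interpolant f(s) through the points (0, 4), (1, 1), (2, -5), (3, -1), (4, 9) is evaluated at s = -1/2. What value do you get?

-555/128

Using Newton's divided-difference form:
f[0,1] = (1 - 4) / (1 - 0) = -3
f[1,2] = (-5 - 1) / (2 - 1) = -6
f[2,3] = (-1 - (-5)) / (3 - 2) = 4
f[3,4] = (9 - (-1)) / (4 - 3) = 10
f[0,1,2] = (-6 - (-3)) / (2 - 0) = -3/2
f[1,2,3] = (4 - (-6)) / (3 - 1) = 5
f[2,3,4] = (10 - 4) / (4 - 2) = 3
f[0,1,2,3] = (5 - (-3/2)) / (3 - 0) = 13/6
f[1,2,3,4] = (3 - 5) / (4 - 1) = -2/3
f[0,1,2,3,4] = (-2/3 - 13/6) / (4 - 0) = -17/24
f(-1/2) = 4 + (-3)·(-1/2) + (-3/2)·(-1/2)·(-3/2) + (13/6)·(-1/2)·(-3/2)·(-5/2) + (-17/24)·(-1/2)·(-3/2)·(-5/2)·(-7/2) = -555/128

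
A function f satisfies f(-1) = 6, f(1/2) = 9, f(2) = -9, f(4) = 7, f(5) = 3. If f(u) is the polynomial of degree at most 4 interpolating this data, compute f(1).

359/315

Using Newton's divided-difference form:
f[-1,1/2] = (9 - 6) / (1/2 - (-1)) = 2
f[1/2,2] = (-9 - 9) / (2 - 1/2) = -12
f[2,4] = (7 - (-9)) / (4 - 2) = 8
f[4,5] = (3 - 7) / (5 - 4) = -4
f[-1,1/2,2] = (-12 - 2) / (2 - (-1)) = -14/3
f[1/2,2,4] = (8 - (-12)) / (4 - 1/2) = 40/7
f[2,4,5] = (-4 - 8) / (5 - 2) = -4
f[-1,1/2,2,4] = (40/7 - (-14/3)) / (4 - (-1)) = 218/105
f[1/2,2,4,5] = (-4 - 40/7) / (5 - 1/2) = -136/63
f[-1,1/2,2,4,5] = (-136/63 - 218/105) / (5 - (-1)) = -667/945
f(1) = 6 + 2·(2) + (-14/3)·(2)·(1/2) + (218/105)·(2)·(1/2)·(-1) + (-667/945)·(2)·(1/2)·(-1)·(-3) = 359/315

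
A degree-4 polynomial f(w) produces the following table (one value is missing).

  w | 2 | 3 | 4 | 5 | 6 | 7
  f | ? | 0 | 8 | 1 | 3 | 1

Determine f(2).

-84

The 5 known values determine f uniquely (degree ≤ 4).
Evaluate each Lagrange basis at w = 2:
L_0(2) = (-2)·(-3)·(-4)·(-5)/[(-1)·(-2)·(-3)·(-4)] = 5
L_1(2) = (-1)·(-3)·(-4)·(-5)/[(1)·(-1)·(-2)·(-3)] = -10
L_2(2) = (-1)·(-2)·(-4)·(-5)/[(2)·(1)·(-1)·(-2)] = 10
L_3(2) = (-1)·(-2)·(-3)·(-5)/[(3)·(2)·(1)·(-1)] = -5
L_4(2) = (-1)·(-2)·(-3)·(-4)/[(4)·(3)·(2)·(1)] = 1
Sum: 0 + 8·(-10) + 1·(10) + 3·(-5) + 1·(1) = -84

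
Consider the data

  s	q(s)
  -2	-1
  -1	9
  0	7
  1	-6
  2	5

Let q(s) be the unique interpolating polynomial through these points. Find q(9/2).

43135/64

Using Newton's divided-difference form:
q[-2,-1] = (9 - (-1)) / (-1 - (-2)) = 10
q[-1,0] = (7 - 9) / (0 - (-1)) = -2
q[0,1] = (-6 - 7) / (1 - 0) = -13
q[1,2] = (5 - (-6)) / (2 - 1) = 11
q[-2,-1,0] = (-2 - 10) / (0 - (-2)) = -6
q[-1,0,1] = (-13 - (-2)) / (1 - (-1)) = -11/2
q[0,1,2] = (11 - (-13)) / (2 - 0) = 12
q[-2,-1,0,1] = (-11/2 - (-6)) / (1 - (-2)) = 1/6
q[-1,0,1,2] = (12 - (-11/2)) / (2 - (-1)) = 35/6
q[-2,-1,0,1,2] = (35/6 - 1/6) / (2 - (-2)) = 17/12
q(9/2) = -1 + 10·(13/2) + (-6)·(13/2)·(11/2) + (1/6)·(13/2)·(11/2)·(9/2) + (17/12)·(13/2)·(11/2)·(9/2)·(7/2) = 43135/64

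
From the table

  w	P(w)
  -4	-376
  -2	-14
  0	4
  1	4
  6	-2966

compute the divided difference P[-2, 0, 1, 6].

P[-2,0] = (4 - (-14)) / (0 - (-2)) = 9
P[0,1] = (4 - 4) / (1 - 0) = 0
P[1,6] = (-2966 - 4) / (6 - 1) = -594
P[-2,0,1] = (0 - 9) / (1 - (-2)) = -3
P[0,1,6] = (-594 - 0) / (6 - 0) = -99
P[-2,0,1,6] = (-99 - (-3)) / (6 - (-2)) = -12

-12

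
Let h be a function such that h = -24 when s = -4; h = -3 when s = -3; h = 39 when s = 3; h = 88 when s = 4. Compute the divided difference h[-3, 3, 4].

6

h[-3,3] = (39 - (-3)) / (3 - (-3)) = 7
h[3,4] = (88 - 39) / (4 - 3) = 49
h[-3,3,4] = (49 - 7) / (4 - (-3)) = 6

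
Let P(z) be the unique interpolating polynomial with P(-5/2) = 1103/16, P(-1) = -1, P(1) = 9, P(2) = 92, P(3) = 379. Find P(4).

Using Newton's divided-difference form:
P[-5/2,-1] = (-1 - 1103/16) / (-1 - (-5/2)) = -373/8
P[-1,1] = (9 - (-1)) / (1 - (-1)) = 5
P[1,2] = (92 - 9) / (2 - 1) = 83
P[2,3] = (379 - 92) / (3 - 2) = 287
P[-5/2,-1,1] = (5 - (-373/8)) / (1 - (-5/2)) = 59/4
P[-1,1,2] = (83 - 5) / (2 - (-1)) = 26
P[1,2,3] = (287 - 83) / (3 - 1) = 102
P[-5/2,-1,1,2] = (26 - 59/4) / (2 - (-5/2)) = 5/2
P[-1,1,2,3] = (102 - 26) / (3 - (-1)) = 19
P[-5/2,-1,1,2,3] = (19 - 5/2) / (3 - (-5/2)) = 3
P(4) = 1103/16 + (-373/8)·(13/2) + (59/4)·(13/2)·(5) + (5/2)·(13/2)·(5)·(3) + 3·(13/2)·(5)·(3)·(2) = 1074

1074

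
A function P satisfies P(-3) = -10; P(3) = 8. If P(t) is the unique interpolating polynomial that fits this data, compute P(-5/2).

-17/2

Evaluate each Lagrange basis at t = -5/2:
L_0(-5/2) = (-11/2)/[(-6)] = 11/12
L_1(-5/2) = (1/2)/[(6)] = 1/12
Sum: (-10)·(11/12) + 8·(1/12) = -17/2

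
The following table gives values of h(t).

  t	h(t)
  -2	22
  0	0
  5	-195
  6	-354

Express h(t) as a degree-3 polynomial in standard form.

h(t) = -2t^3 + 2t^2 + t

Build the Lagrange basis polynomials:
L_0(t) = t(t - 5)(t - 6) / [-112] = -(1/112)t^3 + (11/112)t^2 - (15/56)t
L_1(t) = (t + 2)(t - 5)(t - 6) / [60] = (1/60)t^3 - (3/20)t^2 + (2/15)t + 1
L_2(t) = (t + 2)t(t - 6) / [-35] = -(1/35)t^3 + (4/35)t^2 + (12/35)t
L_3(t) = (t + 2)t(t - 5) / [48] = (1/48)t^3 - (1/16)t^2 - (5/24)t
h(t) = 22·L_0 + 0·L_1 + (-195)·L_2 + (-354)·L_3
  22·L_0(t) = -(11/56)t^3 + (121/56)t^2 - (165/28)t
  0·L_1(t) = 0
  (-195)·L_2(t) = (39/7)t^3 - (156/7)t^2 - (468/7)t
  (-354)·L_3(t) = -(59/8)t^3 + (177/8)t^2 + (295/4)t
Adding term by term: -2t^3 + 2t^2 + t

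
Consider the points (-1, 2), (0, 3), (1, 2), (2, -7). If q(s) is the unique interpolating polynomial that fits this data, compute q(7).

-382

L_0(7) = (7)·(6)·(5)/[(-1)·(-2)·(-3)] = -35
L_1(7) = (8)·(6)·(5)/[(1)·(-1)·(-2)] = 120
L_2(7) = (8)·(7)·(5)/[(2)·(1)·(-1)] = -140
L_3(7) = (8)·(7)·(6)/[(3)·(2)·(1)] = 56
Sum: 2·(-35) + 3·(120) + 2·(-140) + (-7)·(56) = -382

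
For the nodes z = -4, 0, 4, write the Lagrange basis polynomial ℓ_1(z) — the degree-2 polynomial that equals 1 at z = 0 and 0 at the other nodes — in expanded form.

ℓ_1(z) = -(1/16)z^2 + 1

ℓ_1(z) = (z + 4)(z - 4) / [(4)·(-4)]
       = (z^2 - 16) / (-16)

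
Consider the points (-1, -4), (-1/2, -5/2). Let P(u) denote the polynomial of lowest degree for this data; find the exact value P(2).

5

Evaluate each Lagrange basis at u = 2:
L_0(2) = (5/2)/[(-1/2)] = -5
L_1(2) = (3)/[(1/2)] = 6
Sum: (-4)·(-5) + (-5/2)·(6) = 5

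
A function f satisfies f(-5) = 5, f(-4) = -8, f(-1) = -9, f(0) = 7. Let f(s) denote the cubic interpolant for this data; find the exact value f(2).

Evaluate each Lagrange basis at s = 2:
L_0(2) = (6)·(3)·(2)/[(-1)·(-4)·(-5)] = -9/5
L_1(2) = (7)·(3)·(2)/[(1)·(-3)·(-4)] = 7/2
L_2(2) = (7)·(6)·(2)/[(4)·(3)·(-1)] = -7
L_3(2) = (7)·(6)·(3)/[(5)·(4)·(1)] = 63/10
Sum: 5·(-9/5) + (-8)·(7/2) + (-9)·(-7) + 7·(63/10) = 701/10

701/10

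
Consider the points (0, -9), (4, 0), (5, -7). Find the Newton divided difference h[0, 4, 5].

-37/20

h[0,4] = (0 - (-9)) / (4 - 0) = 9/4
h[4,5] = (-7 - 0) / (5 - 4) = -7
h[0,4,5] = (-7 - 9/4) / (5 - 0) = -37/20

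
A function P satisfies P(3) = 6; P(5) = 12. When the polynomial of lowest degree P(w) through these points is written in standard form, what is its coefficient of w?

Build the Lagrange basis polynomials:
L_0(w) = (w - 5) / [-2] = -(1/2)w + 5/2
L_1(w) = (w - 3) / [2] = (1/2)w - 3/2
P(w) = 6·L_0 + 12·L_1
Only the coefficient of w is needed; take it from each L_i and combine:
6·(-1/2) + 12·(1/2) = 3

3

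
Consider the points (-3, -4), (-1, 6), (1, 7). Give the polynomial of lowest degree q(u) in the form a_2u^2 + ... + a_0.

Newton's divided differences:
q[-3,-1] = (6 - (-4)) / (-1 - (-3)) = 5
q[-1,1] = (7 - 6) / (1 - (-1)) = 1/2
q[-3,-1,1] = (1/2 - 5) / (1 - (-3)) = -9/8
q(u) = -4 + 5·(u + 3) + (-9/8)·(u + 3)(u + 1)
Expanding: q(u) = -(9/8)u^2 + (1/2)u + 61/8

q(u) = -(9/8)u^2 + (1/2)u + 61/8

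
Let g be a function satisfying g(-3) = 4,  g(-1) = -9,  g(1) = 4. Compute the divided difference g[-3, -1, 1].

g[-3,-1] = (-9 - 4) / (-1 - (-3)) = -13/2
g[-1,1] = (4 - (-9)) / (1 - (-1)) = 13/2
g[-3,-1,1] = (13/2 - (-13/2)) / (1 - (-3)) = 13/4

13/4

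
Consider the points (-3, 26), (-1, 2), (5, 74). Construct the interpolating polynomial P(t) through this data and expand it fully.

P(t) = 3t^2 - 1

Build the Lagrange basis polynomials:
L_0(t) = (t + 1)(t - 5) / [16] = (1/16)t^2 - (1/4)t - 5/16
L_1(t) = (t + 3)(t - 5) / [-12] = -(1/12)t^2 + (1/6)t + 5/4
L_2(t) = (t + 3)(t + 1) / [48] = (1/48)t^2 + (1/12)t + 1/16
P(t) = 26·L_0 + 2·L_1 + 74·L_2
  26·L_0(t) = (13/8)t^2 - (13/2)t - 65/8
  2·L_1(t) = -(1/6)t^2 + (1/3)t + 5/2
  74·L_2(t) = (37/24)t^2 + (37/6)t + 37/8
Adding term by term: 3t^2 - 1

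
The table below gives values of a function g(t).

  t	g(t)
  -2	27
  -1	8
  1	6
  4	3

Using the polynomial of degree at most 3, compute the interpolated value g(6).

-69

L_0(6) = (7)·(5)·(2)/[(-1)·(-3)·(-6)] = -35/9
L_1(6) = (8)·(5)·(2)/[(1)·(-2)·(-5)] = 8
L_2(6) = (8)·(7)·(2)/[(3)·(2)·(-3)] = -56/9
L_3(6) = (8)·(7)·(5)/[(6)·(5)·(3)] = 28/9
Sum: 27·(-35/9) + 8·(8) + 6·(-56/9) + 3·(28/9) = -69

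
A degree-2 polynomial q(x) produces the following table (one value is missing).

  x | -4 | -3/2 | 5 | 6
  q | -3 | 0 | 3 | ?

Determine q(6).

37/13

The 3 known values determine q uniquely (degree ≤ 2).
L_0(6) = (15/2)·(1)/[(-5/2)·(-9)] = 1/3
L_1(6) = (10)·(1)/[(5/2)·(-13/2)] = -8/13
L_2(6) = (10)·(15/2)/[(9)·(13/2)] = 50/39
Sum: (-3)·(1/3) + 0 + 3·(50/39) = 37/13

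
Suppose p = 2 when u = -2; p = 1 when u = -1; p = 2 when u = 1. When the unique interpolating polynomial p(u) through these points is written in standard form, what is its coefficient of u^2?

The leading coefficient equals the top divided difference p[-2,-1,1].
p[-2,-1] = (1 - 2) / (-1 - (-2)) = -1
p[-1,1] = (2 - 1) / (1 - (-1)) = 1/2
p[-2,-1,1] = (1/2 - (-1)) / (1 - (-2)) = 1/2

1/2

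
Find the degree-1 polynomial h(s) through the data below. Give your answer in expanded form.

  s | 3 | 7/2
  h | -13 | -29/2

h(s) = -3s - 4

L_0(s) = (s - 7/2) / [-1/2] = -2s + 7
L_1(s) = (s - 3) / [1/2] = 2s - 6
h(s) = (-13)·L_0 + (-29/2)·L_1
  (-13)·L_0(s) = 26s - 91
  (-29/2)·L_1(s) = -29s + 87
Adding term by term: -3s - 4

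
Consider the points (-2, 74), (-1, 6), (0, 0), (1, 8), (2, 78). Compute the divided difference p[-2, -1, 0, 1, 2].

p[-2,-1] = (6 - 74) / (-1 - (-2)) = -68
p[-1,0] = (0 - 6) / (0 - (-1)) = -6
p[0,1] = (8 - 0) / (1 - 0) = 8
p[1,2] = (78 - 8) / (2 - 1) = 70
p[-2,-1,0] = (-6 - (-68)) / (0 - (-2)) = 31
p[-1,0,1] = (8 - (-6)) / (1 - (-1)) = 7
p[0,1,2] = (70 - 8) / (2 - 0) = 31
p[-2,-1,0,1] = (7 - 31) / (1 - (-2)) = -8
p[-1,0,1,2] = (31 - 7) / (2 - (-1)) = 8
p[-2,-1,0,1,2] = (8 - (-8)) / (2 - (-2)) = 4

4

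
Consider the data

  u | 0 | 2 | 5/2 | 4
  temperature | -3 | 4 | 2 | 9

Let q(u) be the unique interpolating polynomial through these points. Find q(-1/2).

-123/8

Evaluate each Lagrange basis at u = -1/2:
L_0(-1/2) = (-5/2)·(-3)·(-9/2)/[(-2)·(-5/2)·(-4)] = 27/16
L_1(-1/2) = (-1/2)·(-3)·(-9/2)/[(2)·(-1/2)·(-2)] = -27/8
L_2(-1/2) = (-1/2)·(-5/2)·(-9/2)/[(5/2)·(1/2)·(-3/2)] = 3
L_3(-1/2) = (-1/2)·(-5/2)·(-3)/[(4)·(2)·(3/2)] = -5/16
Sum: (-3)·(27/16) + 4·(-27/8) + 2·(3) + 9·(-5/16) = -123/8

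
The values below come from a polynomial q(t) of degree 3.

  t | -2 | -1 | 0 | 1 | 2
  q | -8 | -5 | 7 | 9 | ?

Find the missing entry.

-18

The 4 known values determine q uniquely (degree ≤ 3).
Evaluate each Lagrange basis at t = 2:
L_0(2) = (3)·(2)·(1)/[(-1)·(-2)·(-3)] = -1
L_1(2) = (4)·(2)·(1)/[(1)·(-1)·(-2)] = 4
L_2(2) = (4)·(3)·(1)/[(2)·(1)·(-1)] = -6
L_3(2) = (4)·(3)·(2)/[(3)·(2)·(1)] = 4
Sum: (-8)·(-1) + (-5)·(4) + 7·(-6) + 9·(4) = -18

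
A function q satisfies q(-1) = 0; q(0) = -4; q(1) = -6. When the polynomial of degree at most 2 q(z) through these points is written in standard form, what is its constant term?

-4

Build the Lagrange basis polynomials:
L_0(z) = z(z - 1) / [2] = (1/2)z^2 - (1/2)z
L_1(z) = (z + 1)(z - 1) / [-1] = -z^2 + 1
L_2(z) = (z + 1)z / [2] = (1/2)z^2 + (1/2)z
q(z) = 0·L_0 + (-4)·L_1 + (-6)·L_2
Only the constant term is needed; take it from each L_i and combine:
0·(0) + (-4)·(1) + (-6)·(0) = -4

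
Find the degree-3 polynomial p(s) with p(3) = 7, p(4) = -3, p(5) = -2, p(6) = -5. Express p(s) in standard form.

p(s) = -(5/2)s^3 + (71/2)s^2 - 166s + 253

Build the Lagrange basis polynomials:
L_0(s) = (s - 4)(s - 5)(s - 6) / [-6] = -(1/6)s^3 + (5/2)s^2 - (37/3)s + 20
L_1(s) = (s - 3)(s - 5)(s - 6) / [2] = (1/2)s^3 - 7s^2 + (63/2)s - 45
L_2(s) = (s - 3)(s - 4)(s - 6) / [-2] = -(1/2)s^3 + (13/2)s^2 - 27s + 36
L_3(s) = (s - 3)(s - 4)(s - 5) / [6] = (1/6)s^3 - 2s^2 + (47/6)s - 10
p(s) = 7·L_0 + (-3)·L_1 + (-2)·L_2 + (-5)·L_3
  7·L_0(s) = -(7/6)s^3 + (35/2)s^2 - (259/3)s + 140
  (-3)·L_1(s) = -(3/2)s^3 + 21s^2 - (189/2)s + 135
  (-2)·L_2(s) = s^3 - 13s^2 + 54s - 72
  (-5)·L_3(s) = -(5/6)s^3 + 10s^2 - (235/6)s + 50
Adding term by term: -(5/2)s^3 + (71/2)s^2 - 166s + 253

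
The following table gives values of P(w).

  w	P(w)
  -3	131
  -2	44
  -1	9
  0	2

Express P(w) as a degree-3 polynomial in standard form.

Newton's divided differences:
P[-3,-2] = (44 - 131) / (-2 - (-3)) = -87
P[-2,-1] = (9 - 44) / (-1 - (-2)) = -35
P[-1,0] = (2 - 9) / (0 - (-1)) = -7
P[-3,-2,-1] = (-35 - (-87)) / (-1 - (-3)) = 26
P[-2,-1,0] = (-7 - (-35)) / (0 - (-2)) = 14
P[-3,-2,-1,0] = (14 - 26) / (0 - (-3)) = -4
P(w) = 131 + (-87)·(w + 3) + 26·(w + 3)(w + 2) + (-4)·(w + 3)(w + 2)(w + 1)
Expanding: P(w) = -4w^3 + 2w^2 - w + 2

P(w) = -4w^3 + 2w^2 - w + 2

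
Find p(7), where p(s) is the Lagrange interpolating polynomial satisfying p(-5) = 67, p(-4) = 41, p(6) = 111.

Evaluate each Lagrange basis at s = 7:
L_0(7) = (11)·(1)/[(-1)·(-11)] = 1
L_1(7) = (12)·(1)/[(1)·(-10)] = -6/5
L_2(7) = (12)·(11)/[(11)·(10)] = 6/5
Sum: 67·(1) + 41·(-6/5) + 111·(6/5) = 151

151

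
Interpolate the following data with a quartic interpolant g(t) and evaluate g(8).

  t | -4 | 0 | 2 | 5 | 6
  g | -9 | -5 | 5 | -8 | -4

1009/15

L_0(8) = (8)·(6)·(3)·(2)/[(-4)·(-6)·(-9)·(-10)] = 2/15
L_1(8) = (12)·(6)·(3)·(2)/[(4)·(-2)·(-5)·(-6)] = -9/5
L_2(8) = (12)·(8)·(3)·(2)/[(6)·(2)·(-3)·(-4)] = 4
L_3(8) = (12)·(8)·(6)·(2)/[(9)·(5)·(3)·(-1)] = -128/15
L_4(8) = (12)·(8)·(6)·(3)/[(10)·(6)·(4)·(1)] = 36/5
Sum: (-9)·(2/15) + (-5)·(-9/5) + 5·(4) + (-8)·(-128/15) + (-4)·(36/5) = 1009/15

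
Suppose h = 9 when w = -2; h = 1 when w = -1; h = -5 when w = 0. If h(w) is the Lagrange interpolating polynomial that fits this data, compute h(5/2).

-45/4

Evaluate each Lagrange basis at w = 5/2:
L_0(5/2) = (7/2)·(5/2)/[(-1)·(-2)] = 35/8
L_1(5/2) = (9/2)·(5/2)/[(1)·(-1)] = -45/4
L_2(5/2) = (9/2)·(7/2)/[(2)·(1)] = 63/8
Sum: 9·(35/8) + 1·(-45/4) + (-5)·(63/8) = -45/4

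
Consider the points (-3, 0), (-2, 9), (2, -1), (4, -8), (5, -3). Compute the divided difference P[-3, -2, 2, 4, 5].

13/840

P[-3,-2] = (9 - 0) / (-2 - (-3)) = 9
P[-2,2] = (-1 - 9) / (2 - (-2)) = -5/2
P[2,4] = (-8 - (-1)) / (4 - 2) = -7/2
P[4,5] = (-3 - (-8)) / (5 - 4) = 5
P[-3,-2,2] = (-5/2 - 9) / (2 - (-3)) = -23/10
P[-2,2,4] = (-7/2 - (-5/2)) / (4 - (-2)) = -1/6
P[2,4,5] = (5 - (-7/2)) / (5 - 2) = 17/6
P[-3,-2,2,4] = (-1/6 - (-23/10)) / (4 - (-3)) = 32/105
P[-2,2,4,5] = (17/6 - (-1/6)) / (5 - (-2)) = 3/7
P[-3,-2,2,4,5] = (3/7 - 32/105) / (5 - (-3)) = 13/840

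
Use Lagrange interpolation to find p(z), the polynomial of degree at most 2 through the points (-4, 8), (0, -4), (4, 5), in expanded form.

p(z) = (21/32)z^2 - (3/8)z - 4

Build the Lagrange basis polynomials:
L_0(z) = z(z - 4) / [32] = (1/32)z^2 - (1/8)z
L_1(z) = (z + 4)(z - 4) / [-16] = -(1/16)z^2 + 1
L_2(z) = (z + 4)z / [32] = (1/32)z^2 + (1/8)z
p(z) = 8·L_0 + (-4)·L_1 + 5·L_2
  8·L_0(z) = (1/4)z^2 - z
  (-4)·L_1(z) = (1/4)z^2 - 4
  5·L_2(z) = (5/32)z^2 + (5/8)z
Adding term by term: (21/32)z^2 - (3/8)z - 4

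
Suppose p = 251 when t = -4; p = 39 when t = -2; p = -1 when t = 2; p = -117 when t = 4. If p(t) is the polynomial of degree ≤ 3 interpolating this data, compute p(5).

-262

Evaluate each Lagrange basis at t = 5:
L_0(5) = (7)·(3)·(1)/[(-2)·(-6)·(-8)] = -7/32
L_1(5) = (9)·(3)·(1)/[(2)·(-4)·(-6)] = 9/16
L_2(5) = (9)·(7)·(1)/[(6)·(4)·(-2)] = -21/16
L_3(5) = (9)·(7)·(3)/[(8)·(6)·(2)] = 63/32
Sum: 251·(-7/32) + 39·(9/16) + (-1)·(-21/16) + (-117)·(63/32) = -262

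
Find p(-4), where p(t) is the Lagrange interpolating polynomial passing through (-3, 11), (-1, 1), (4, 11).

L_0(-4) = (-3)·(-8)/[(-2)·(-7)] = 12/7
L_1(-4) = (-1)·(-8)/[(2)·(-5)] = -4/5
L_2(-4) = (-1)·(-3)/[(7)·(5)] = 3/35
Sum: 11·(12/7) + 1·(-4/5) + 11·(3/35) = 19

19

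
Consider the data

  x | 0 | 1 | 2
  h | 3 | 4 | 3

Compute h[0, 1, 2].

-1

h[0,1] = (4 - 3) / (1 - 0) = 1
h[1,2] = (3 - 4) / (2 - 1) = -1
h[0,1,2] = (-1 - 1) / (2 - 0) = -1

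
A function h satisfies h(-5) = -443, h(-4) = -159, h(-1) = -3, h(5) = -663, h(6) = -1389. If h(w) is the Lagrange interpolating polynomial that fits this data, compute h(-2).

-5

L_0(-2) = (2)·(-1)·(-7)·(-8)/[(-1)·(-4)·(-10)·(-11)] = -14/55
L_1(-2) = (3)·(-1)·(-7)·(-8)/[(1)·(-3)·(-9)·(-10)] = 28/45
L_2(-2) = (3)·(2)·(-7)·(-8)/[(4)·(3)·(-6)·(-7)] = 2/3
L_3(-2) = (3)·(2)·(-1)·(-8)/[(10)·(9)·(6)·(-1)] = -4/45
L_4(-2) = (3)·(2)·(-1)·(-7)/[(11)·(10)·(7)·(1)] = 3/55
Sum: (-443)·(-14/55) + (-159)·(28/45) + (-3)·(2/3) + (-663)·(-4/45) + (-1389)·(3/55) = -5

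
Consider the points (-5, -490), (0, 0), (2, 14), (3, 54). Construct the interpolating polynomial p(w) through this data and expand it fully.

p(w) = 3w^3 - 4w^2 + 3w

Build the Lagrange basis polynomials:
L_0(w) = w(w - 2)(w - 3) / [-280] = -(1/280)w^3 + (1/56)w^2 - (3/140)w
L_1(w) = (w + 5)(w - 2)(w - 3) / [30] = (1/30)w^3 - (19/30)w + 1
L_2(w) = (w + 5)w(w - 3) / [-14] = -(1/14)w^3 - (1/7)w^2 + (15/14)w
L_3(w) = (w + 5)w(w - 2) / [24] = (1/24)w^3 + (1/8)w^2 - (5/12)w
p(w) = (-490)·L_0 + 0·L_1 + 14·L_2 + 54·L_3
  (-490)·L_0(w) = (7/4)w^3 - (35/4)w^2 + (21/2)w
  0·L_1(w) = 0
  14·L_2(w) = -w^3 - 2w^2 + 15w
  54·L_3(w) = (9/4)w^3 + (27/4)w^2 - (45/2)w
Adding term by term: 3w^3 - 4w^2 + 3w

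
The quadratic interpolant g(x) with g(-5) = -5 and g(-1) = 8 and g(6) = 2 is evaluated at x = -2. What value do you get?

452/77

L_0(-2) = (-1)·(-8)/[(-4)·(-11)] = 2/11
L_1(-2) = (3)·(-8)/[(4)·(-7)] = 6/7
L_2(-2) = (3)·(-1)/[(11)·(7)] = -3/77
Sum: (-5)·(2/11) + 8·(6/7) + 2·(-3/77) = 452/77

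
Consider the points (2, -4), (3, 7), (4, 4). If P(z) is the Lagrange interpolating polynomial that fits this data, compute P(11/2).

Evaluate each Lagrange basis at z = 11/2:
L_0(11/2) = (5/2)·(3/2)/[(-1)·(-2)] = 15/8
L_1(11/2) = (7/2)·(3/2)/[(1)·(-1)] = -21/4
L_2(11/2) = (7/2)·(5/2)/[(2)·(1)] = 35/8
Sum: (-4)·(15/8) + 7·(-21/4) + 4·(35/8) = -107/4

-107/4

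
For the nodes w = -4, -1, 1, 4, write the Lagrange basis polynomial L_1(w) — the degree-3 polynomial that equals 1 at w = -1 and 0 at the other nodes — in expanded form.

L_1(w) = (w + 4)(w - 1)(w - 4) / [(3)·(-2)·(-5)]
       = (w^3 - w^2 - 16w + 16) / (30)

L_1(w) = (1/30)w^3 - (1/30)w^2 - (8/15)w + 8/15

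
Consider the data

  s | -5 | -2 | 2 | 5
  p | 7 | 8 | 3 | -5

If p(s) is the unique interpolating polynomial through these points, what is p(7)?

Evaluate each Lagrange basis at s = 7:
L_0(7) = (9)·(5)·(2)/[(-3)·(-7)·(-10)] = -3/7
L_1(7) = (12)·(5)·(2)/[(3)·(-4)·(-7)] = 10/7
L_2(7) = (12)·(9)·(2)/[(7)·(4)·(-3)] = -18/7
L_3(7) = (12)·(9)·(5)/[(10)·(7)·(3)] = 18/7
Sum: 7·(-3/7) + 8·(10/7) + 3·(-18/7) + (-5)·(18/7) = -85/7

-85/7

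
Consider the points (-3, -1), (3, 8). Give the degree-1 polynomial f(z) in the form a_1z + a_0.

f(z) = (3/2)z + 7/2

Build the Lagrange basis polynomials:
L_0(z) = (z - 3) / [-6] = -(1/6)z + 1/2
L_1(z) = (z + 3) / [6] = (1/6)z + 1/2
f(z) = (-1)·L_0 + 8·L_1
  (-1)·L_0(z) = (1/6)z - 1/2
  8·L_1(z) = (4/3)z + 4
Adding term by term: (3/2)z + 7/2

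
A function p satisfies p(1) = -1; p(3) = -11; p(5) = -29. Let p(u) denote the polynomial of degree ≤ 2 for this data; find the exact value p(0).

1

L_0(0) = (-3)·(-5)/[(-2)·(-4)] = 15/8
L_1(0) = (-1)·(-5)/[(2)·(-2)] = -5/4
L_2(0) = (-1)·(-3)/[(4)·(2)] = 3/8
Sum: (-1)·(15/8) + (-11)·(-5/4) + (-29)·(3/8) = 1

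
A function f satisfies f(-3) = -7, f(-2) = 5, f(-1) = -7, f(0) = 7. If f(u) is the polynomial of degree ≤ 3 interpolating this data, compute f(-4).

-93

Evaluate each Lagrange basis at u = -4:
L_0(-4) = (-2)·(-3)·(-4)/[(-1)·(-2)·(-3)] = 4
L_1(-4) = (-1)·(-3)·(-4)/[(1)·(-1)·(-2)] = -6
L_2(-4) = (-1)·(-2)·(-4)/[(2)·(1)·(-1)] = 4
L_3(-4) = (-1)·(-2)·(-3)/[(3)·(2)·(1)] = -1
Sum: (-7)·(4) + 5·(-6) + (-7)·(4) + 7·(-1) = -93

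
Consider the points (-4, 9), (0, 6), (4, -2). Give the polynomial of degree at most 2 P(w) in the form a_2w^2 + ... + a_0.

P(w) = -(5/32)w^2 - (11/8)w + 6

Build the Lagrange basis polynomials:
L_0(w) = w(w - 4) / [32] = (1/32)w^2 - (1/8)w
L_1(w) = (w + 4)(w - 4) / [-16] = -(1/16)w^2 + 1
L_2(w) = (w + 4)w / [32] = (1/32)w^2 + (1/8)w
P(w) = 9·L_0 + 6·L_1 + (-2)·L_2
  9·L_0(w) = (9/32)w^2 - (9/8)w
  6·L_1(w) = -(3/8)w^2 + 6
  (-2)·L_2(w) = -(1/16)w^2 - (1/4)w
Adding term by term: -(5/32)w^2 - (11/8)w + 6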